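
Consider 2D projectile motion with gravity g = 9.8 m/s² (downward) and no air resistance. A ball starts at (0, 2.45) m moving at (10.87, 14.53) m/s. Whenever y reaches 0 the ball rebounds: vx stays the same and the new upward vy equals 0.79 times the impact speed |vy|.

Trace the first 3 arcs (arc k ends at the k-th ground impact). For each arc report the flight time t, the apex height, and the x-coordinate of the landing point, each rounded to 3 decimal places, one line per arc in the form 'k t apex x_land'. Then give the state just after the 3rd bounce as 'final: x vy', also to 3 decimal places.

Arc 1: start y=2.450, vy=14.530 → t=3.125, apex=13.221, x_land=33.972, impact vy=-16.098
  bounce: vy ← 0.79·16.098 = 12.717
Arc 2: start y=0.000, vy=12.717 → t=2.595, apex=8.252, x_land=62.184, impact vy=-12.717
  bounce: vy ← 0.79·12.717 = 10.047
Arc 3: start y=0.000, vy=10.047 → t=2.050, apex=5.150, x_land=84.471, impact vy=-10.047
  bounce: vy ← 0.79·10.047 = 7.937

1 3.125 13.221 33.972
2 2.595 8.252 62.184
3 2.050 5.150 84.471
final: 84.471 7.937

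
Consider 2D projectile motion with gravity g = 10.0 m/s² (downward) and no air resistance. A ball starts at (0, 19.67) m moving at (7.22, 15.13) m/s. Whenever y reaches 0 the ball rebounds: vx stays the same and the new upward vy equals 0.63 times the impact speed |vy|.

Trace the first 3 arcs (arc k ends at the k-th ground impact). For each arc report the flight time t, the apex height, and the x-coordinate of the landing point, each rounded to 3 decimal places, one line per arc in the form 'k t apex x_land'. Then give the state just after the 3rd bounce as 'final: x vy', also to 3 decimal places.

Arc 1: start y=19.670, vy=15.130 → t=4.008, apex=31.116, x_land=28.935, impact vy=-24.946
  bounce: vy ← 0.63·24.946 = 15.716
Arc 2: start y=0.000, vy=15.716 → t=3.143, apex=12.350, x_land=51.629, impact vy=-15.716
  bounce: vy ← 0.63·15.716 = 9.901
Arc 3: start y=0.000, vy=9.901 → t=1.980, apex=4.902, x_land=65.927, impact vy=-9.901
  bounce: vy ← 0.63·9.901 = 6.238

1 4.008 31.116 28.935
2 3.143 12.350 51.629
3 1.980 4.902 65.927
final: 65.927 6.238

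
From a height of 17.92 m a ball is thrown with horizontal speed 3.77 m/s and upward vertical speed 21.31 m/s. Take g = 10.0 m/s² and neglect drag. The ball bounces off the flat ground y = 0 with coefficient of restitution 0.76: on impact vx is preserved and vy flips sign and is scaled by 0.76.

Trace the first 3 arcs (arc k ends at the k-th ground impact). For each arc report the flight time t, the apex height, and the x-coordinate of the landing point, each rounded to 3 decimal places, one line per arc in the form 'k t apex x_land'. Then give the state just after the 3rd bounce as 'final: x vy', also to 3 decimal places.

Arc 1: start y=17.920, vy=21.310 → t=4.981, apex=40.626, x_land=18.780, impact vy=-28.505
  bounce: vy ← 0.76·28.505 = 21.664
Arc 2: start y=0.000, vy=21.664 → t=4.333, apex=23.465, x_land=35.114, impact vy=-21.664
  bounce: vy ← 0.76·21.664 = 16.464
Arc 3: start y=0.000, vy=16.464 → t=3.293, apex=13.554, x_land=47.529, impact vy=-16.464
  bounce: vy ← 0.76·16.464 = 12.513

1 4.981 40.626 18.780
2 4.333 23.465 35.114
3 3.293 13.554 47.529
final: 47.529 12.513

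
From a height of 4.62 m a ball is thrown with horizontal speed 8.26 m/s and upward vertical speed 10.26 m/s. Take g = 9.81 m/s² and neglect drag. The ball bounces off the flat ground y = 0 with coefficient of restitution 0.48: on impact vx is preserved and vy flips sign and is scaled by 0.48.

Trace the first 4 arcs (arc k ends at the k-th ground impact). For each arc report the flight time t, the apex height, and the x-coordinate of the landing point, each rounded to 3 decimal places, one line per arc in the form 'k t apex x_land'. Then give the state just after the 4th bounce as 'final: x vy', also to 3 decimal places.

Arc 1: start y=4.620, vy=10.260 → t=2.473, apex=9.985, x_land=20.424, impact vy=-13.997
  bounce: vy ← 0.48·13.997 = 6.718
Arc 2: start y=0.000, vy=6.718 → t=1.370, apex=2.301, x_land=31.738, impact vy=-6.718
  bounce: vy ← 0.48·6.718 = 3.225
Arc 3: start y=0.000, vy=3.225 → t=0.657, apex=0.530, x_land=37.169, impact vy=-3.225
  bounce: vy ← 0.48·3.225 = 1.548
Arc 4: start y=0.000, vy=1.548 → t=0.316, apex=0.122, x_land=39.776, impact vy=-1.548
  bounce: vy ← 0.48·1.548 = 0.743

1 2.473 9.985 20.424
2 1.370 2.301 31.738
3 0.657 0.530 37.169
4 0.316 0.122 39.776
final: 39.776 0.743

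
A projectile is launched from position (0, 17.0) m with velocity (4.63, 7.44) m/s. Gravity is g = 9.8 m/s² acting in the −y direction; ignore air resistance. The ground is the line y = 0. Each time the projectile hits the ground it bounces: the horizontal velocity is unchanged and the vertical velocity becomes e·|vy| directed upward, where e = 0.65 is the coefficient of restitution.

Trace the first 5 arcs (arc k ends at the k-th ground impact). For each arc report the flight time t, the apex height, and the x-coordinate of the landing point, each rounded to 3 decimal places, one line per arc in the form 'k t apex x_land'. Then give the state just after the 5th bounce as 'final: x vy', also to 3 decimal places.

1 2.771 19.824 12.828
2 2.615 8.376 24.934
3 1.700 3.539 32.804
4 1.105 1.495 37.919
5 0.718 0.632 41.244
final: 41.244 2.287

Arc 1: start y=17.000, vy=7.440 → t=2.771, apex=19.824, x_land=12.828, impact vy=-19.712
  bounce: vy ← 0.65·19.712 = 12.813
Arc 2: start y=0.000, vy=12.813 → t=2.615, apex=8.376, x_land=24.934, impact vy=-12.813
  bounce: vy ← 0.65·12.813 = 8.328
Arc 3: start y=0.000, vy=8.328 → t=1.700, apex=3.539, x_land=32.804, impact vy=-8.328
  bounce: vy ← 0.65·8.328 = 5.413
Arc 4: start y=0.000, vy=5.413 → t=1.105, apex=1.495, x_land=37.919, impact vy=-5.413
  bounce: vy ← 0.65·5.413 = 3.519
Arc 5: start y=0.000, vy=3.519 → t=0.718, apex=0.632, x_land=41.244, impact vy=-3.519
  bounce: vy ← 0.65·3.519 = 2.287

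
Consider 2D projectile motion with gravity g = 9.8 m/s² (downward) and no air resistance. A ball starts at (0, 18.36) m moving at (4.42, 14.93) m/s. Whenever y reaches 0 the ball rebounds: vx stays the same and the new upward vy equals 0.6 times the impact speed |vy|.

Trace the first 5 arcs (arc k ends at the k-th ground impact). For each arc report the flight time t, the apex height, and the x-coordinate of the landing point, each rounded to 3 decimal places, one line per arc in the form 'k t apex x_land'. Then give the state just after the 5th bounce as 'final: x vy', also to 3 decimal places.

1 3.987 29.733 17.622
2 2.956 10.704 30.687
3 1.774 3.853 38.526
4 1.064 1.387 43.230
5 0.638 0.499 46.052
final: 46.052 1.877

Arc 1: start y=18.360, vy=14.930 → t=3.987, apex=29.733, x_land=17.622, impact vy=-24.140
  bounce: vy ← 0.6·24.140 = 14.484
Arc 2: start y=0.000, vy=14.484 → t=2.956, apex=10.704, x_land=30.687, impact vy=-14.484
  bounce: vy ← 0.6·14.484 = 8.691
Arc 3: start y=0.000, vy=8.691 → t=1.774, apex=3.853, x_land=38.526, impact vy=-8.691
  bounce: vy ← 0.6·8.691 = 5.214
Arc 4: start y=0.000, vy=5.214 → t=1.064, apex=1.387, x_land=43.230, impact vy=-5.214
  bounce: vy ← 0.6·5.214 = 3.129
Arc 5: start y=0.000, vy=3.129 → t=0.638, apex=0.499, x_land=46.052, impact vy=-3.129
  bounce: vy ← 0.6·3.129 = 1.877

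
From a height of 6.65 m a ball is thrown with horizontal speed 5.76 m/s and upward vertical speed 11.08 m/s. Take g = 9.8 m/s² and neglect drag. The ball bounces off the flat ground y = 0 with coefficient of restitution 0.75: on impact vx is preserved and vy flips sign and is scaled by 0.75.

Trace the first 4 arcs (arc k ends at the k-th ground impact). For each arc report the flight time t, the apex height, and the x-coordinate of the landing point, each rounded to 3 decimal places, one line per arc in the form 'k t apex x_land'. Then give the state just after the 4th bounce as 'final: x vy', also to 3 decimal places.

Arc 1: start y=6.650, vy=11.080 → t=2.754, apex=12.914, x_land=15.863, impact vy=-15.909
  bounce: vy ← 0.75·15.909 = 11.932
Arc 2: start y=0.000, vy=11.932 → t=2.435, apex=7.264, x_land=29.889, impact vy=-11.932
  bounce: vy ← 0.75·11.932 = 8.949
Arc 3: start y=0.000, vy=8.949 → t=1.826, apex=4.086, x_land=40.409, impact vy=-8.949
  bounce: vy ← 0.75·8.949 = 6.712
Arc 4: start y=0.000, vy=6.712 → t=1.370, apex=2.298, x_land=48.299, impact vy=-6.712
  bounce: vy ← 0.75·6.712 = 5.034

1 2.754 12.914 15.863
2 2.435 7.264 29.889
3 1.826 4.086 40.409
4 1.370 2.298 48.299
final: 48.299 5.034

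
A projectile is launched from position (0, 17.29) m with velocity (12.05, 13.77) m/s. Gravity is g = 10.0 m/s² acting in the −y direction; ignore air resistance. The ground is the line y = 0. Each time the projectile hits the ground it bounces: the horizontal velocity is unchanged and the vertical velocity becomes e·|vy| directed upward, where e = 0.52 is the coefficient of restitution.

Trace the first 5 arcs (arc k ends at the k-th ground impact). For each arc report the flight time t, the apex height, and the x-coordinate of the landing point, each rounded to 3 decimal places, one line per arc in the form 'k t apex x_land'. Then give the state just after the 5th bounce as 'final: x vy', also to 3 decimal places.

1 3.691 26.771 44.475
2 2.406 7.239 73.473
3 1.251 1.957 88.552
4 0.651 0.529 96.393
5 0.338 0.143 100.470
final: 100.470 0.880

Arc 1: start y=17.290, vy=13.770 → t=3.691, apex=26.771, x_land=44.475, impact vy=-23.139
  bounce: vy ← 0.52·23.139 = 12.032
Arc 2: start y=0.000, vy=12.032 → t=2.406, apex=7.239, x_land=73.473, impact vy=-12.032
  bounce: vy ← 0.52·12.032 = 6.257
Arc 3: start y=0.000, vy=6.257 → t=1.251, apex=1.957, x_land=88.552, impact vy=-6.257
  bounce: vy ← 0.52·6.257 = 3.254
Arc 4: start y=0.000, vy=3.254 → t=0.651, apex=0.529, x_land=96.393, impact vy=-3.254
  bounce: vy ← 0.52·3.254 = 1.692
Arc 5: start y=0.000, vy=1.692 → t=0.338, apex=0.143, x_land=100.470, impact vy=-1.692
  bounce: vy ← 0.52·1.692 = 0.880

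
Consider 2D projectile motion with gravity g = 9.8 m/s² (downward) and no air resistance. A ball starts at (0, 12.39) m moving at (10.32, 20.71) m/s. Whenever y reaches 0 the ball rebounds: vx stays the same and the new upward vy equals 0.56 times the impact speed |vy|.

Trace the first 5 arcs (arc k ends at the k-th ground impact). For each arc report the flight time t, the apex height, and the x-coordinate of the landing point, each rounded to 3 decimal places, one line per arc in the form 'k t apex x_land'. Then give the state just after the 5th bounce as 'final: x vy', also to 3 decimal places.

1 4.758 34.273 49.102
2 2.962 10.748 79.671
3 1.659 3.371 96.789
4 0.929 1.057 106.375
5 0.520 0.331 111.744
final: 111.744 1.427

Arc 1: start y=12.390, vy=20.710 → t=4.758, apex=34.273, x_land=49.102, impact vy=-25.918
  bounce: vy ← 0.56·25.918 = 14.514
Arc 2: start y=0.000, vy=14.514 → t=2.962, apex=10.748, x_land=79.671, impact vy=-14.514
  bounce: vy ← 0.56·14.514 = 8.128
Arc 3: start y=0.000, vy=8.128 → t=1.659, apex=3.371, x_land=96.789, impact vy=-8.128
  bounce: vy ← 0.56·8.128 = 4.552
Arc 4: start y=0.000, vy=4.552 → t=0.929, apex=1.057, x_land=106.375, impact vy=-4.552
  bounce: vy ← 0.56·4.552 = 2.549
Arc 5: start y=0.000, vy=2.549 → t=0.520, apex=0.331, x_land=111.744, impact vy=-2.549
  bounce: vy ← 0.56·2.549 = 1.427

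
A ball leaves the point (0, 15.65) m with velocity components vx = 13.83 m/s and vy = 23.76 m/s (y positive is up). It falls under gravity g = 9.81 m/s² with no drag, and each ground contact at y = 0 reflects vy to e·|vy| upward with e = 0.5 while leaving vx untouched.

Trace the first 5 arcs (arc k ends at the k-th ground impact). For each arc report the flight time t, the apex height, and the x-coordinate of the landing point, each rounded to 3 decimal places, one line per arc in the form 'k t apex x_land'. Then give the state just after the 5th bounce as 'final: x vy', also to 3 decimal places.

1 5.431 44.424 75.117
2 3.009 11.106 116.738
3 1.505 2.776 137.548
4 0.752 0.694 147.953
5 0.376 0.174 153.156
final: 153.156 0.923

Arc 1: start y=15.650, vy=23.760 → t=5.431, apex=44.424, x_land=75.117, impact vy=-29.523
  bounce: vy ← 0.5·29.523 = 14.761
Arc 2: start y=0.000, vy=14.761 → t=3.009, apex=11.106, x_land=116.738, impact vy=-14.761
  bounce: vy ← 0.5·14.761 = 7.381
Arc 3: start y=0.000, vy=7.381 → t=1.505, apex=2.776, x_land=137.548, impact vy=-7.381
  bounce: vy ← 0.5·7.381 = 3.690
Arc 4: start y=0.000, vy=3.690 → t=0.752, apex=0.694, x_land=147.953, impact vy=-3.690
  bounce: vy ← 0.5·3.690 = 1.845
Arc 5: start y=0.000, vy=1.845 → t=0.376, apex=0.174, x_land=153.156, impact vy=-1.845
  bounce: vy ← 0.5·1.845 = 0.923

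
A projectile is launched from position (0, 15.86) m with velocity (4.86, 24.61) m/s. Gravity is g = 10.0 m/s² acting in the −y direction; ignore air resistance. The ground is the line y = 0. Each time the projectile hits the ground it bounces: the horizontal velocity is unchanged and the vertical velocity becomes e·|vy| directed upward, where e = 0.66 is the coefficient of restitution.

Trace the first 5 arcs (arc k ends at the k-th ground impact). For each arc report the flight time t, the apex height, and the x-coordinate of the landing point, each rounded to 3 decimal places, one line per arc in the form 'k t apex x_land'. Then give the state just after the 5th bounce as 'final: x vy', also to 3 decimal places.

1 5.499 46.143 26.724
2 4.010 20.100 46.213
3 2.647 8.755 59.075
4 1.747 3.814 67.564
5 1.153 1.661 73.167
final: 73.167 3.804

Arc 1: start y=15.860, vy=24.610 → t=5.499, apex=46.143, x_land=26.724, impact vy=-30.378
  bounce: vy ← 0.66·30.378 = 20.050
Arc 2: start y=0.000, vy=20.050 → t=4.010, apex=20.100, x_land=46.213, impact vy=-20.050
  bounce: vy ← 0.66·20.050 = 13.233
Arc 3: start y=0.000, vy=13.233 → t=2.647, apex=8.755, x_land=59.075, impact vy=-13.233
  bounce: vy ← 0.66·13.233 = 8.734
Arc 4: start y=0.000, vy=8.734 → t=1.747, apex=3.814, x_land=67.564, impact vy=-8.734
  bounce: vy ← 0.66·8.734 = 5.764
Arc 5: start y=0.000, vy=5.764 → t=1.153, apex=1.661, x_land=73.167, impact vy=-5.764
  bounce: vy ← 0.66·5.764 = 3.804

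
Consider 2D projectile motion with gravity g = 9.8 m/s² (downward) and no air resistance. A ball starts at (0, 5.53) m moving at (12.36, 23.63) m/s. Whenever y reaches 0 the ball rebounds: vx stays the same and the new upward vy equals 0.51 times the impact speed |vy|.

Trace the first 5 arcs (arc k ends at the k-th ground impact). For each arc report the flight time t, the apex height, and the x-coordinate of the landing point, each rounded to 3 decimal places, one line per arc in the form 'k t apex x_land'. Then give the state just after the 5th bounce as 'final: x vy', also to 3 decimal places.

Arc 1: start y=5.530, vy=23.630 → t=5.046, apex=34.019, x_land=62.370, impact vy=-25.822
  bounce: vy ← 0.51·25.822 = 13.169
Arc 2: start y=0.000, vy=13.169 → t=2.688, apex=8.848, x_land=95.588, impact vy=-13.169
  bounce: vy ← 0.51·13.169 = 6.716
Arc 3: start y=0.000, vy=6.716 → t=1.371, apex=2.301, x_land=112.530, impact vy=-6.716
  bounce: vy ← 0.51·6.716 = 3.425
Arc 4: start y=0.000, vy=3.425 → t=0.699, apex=0.599, x_land=121.170, impact vy=-3.425
  bounce: vy ← 0.51·3.425 = 1.747
Arc 5: start y=0.000, vy=1.747 → t=0.357, apex=0.156, x_land=125.576, impact vy=-1.747
  bounce: vy ← 0.51·1.747 = 0.891

1 5.046 34.019 62.370
2 2.688 8.848 95.588
3 1.371 2.301 112.530
4 0.699 0.599 121.170
5 0.357 0.156 125.576
final: 125.576 0.891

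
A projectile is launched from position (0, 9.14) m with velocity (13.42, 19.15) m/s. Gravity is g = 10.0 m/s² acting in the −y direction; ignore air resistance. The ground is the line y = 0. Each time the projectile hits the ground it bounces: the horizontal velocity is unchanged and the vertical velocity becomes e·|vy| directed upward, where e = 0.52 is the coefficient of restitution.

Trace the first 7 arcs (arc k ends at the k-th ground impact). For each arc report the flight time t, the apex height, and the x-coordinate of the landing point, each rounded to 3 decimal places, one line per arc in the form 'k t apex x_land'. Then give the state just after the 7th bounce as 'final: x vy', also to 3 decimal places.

1 4.259 27.476 57.158
2 2.438 7.430 89.876
3 1.268 2.009 106.889
4 0.659 0.543 115.736
5 0.343 0.147 120.336
6 0.178 0.040 122.728
7 0.093 0.011 123.972
final: 123.972 0.241

Arc 1: start y=9.140, vy=19.150 → t=4.259, apex=27.476, x_land=57.158, impact vy=-23.442
  bounce: vy ← 0.52·23.442 = 12.190
Arc 2: start y=0.000, vy=12.190 → t=2.438, apex=7.430, x_land=89.876, impact vy=-12.190
  bounce: vy ← 0.52·12.190 = 6.339
Arc 3: start y=0.000, vy=6.339 → t=1.268, apex=2.009, x_land=106.889, impact vy=-6.339
  bounce: vy ← 0.52·6.339 = 3.296
Arc 4: start y=0.000, vy=3.296 → t=0.659, apex=0.543, x_land=115.736, impact vy=-3.296
  bounce: vy ← 0.52·3.296 = 1.714
Arc 5: start y=0.000, vy=1.714 → t=0.343, apex=0.147, x_land=120.336, impact vy=-1.714
  bounce: vy ← 0.52·1.714 = 0.891
Arc 6: start y=0.000, vy=0.891 → t=0.178, apex=0.040, x_land=122.728, impact vy=-0.891
  bounce: vy ← 0.52·0.891 = 0.463
Arc 7: start y=0.000, vy=0.463 → t=0.093, apex=0.011, x_land=123.972, impact vy=-0.463
  bounce: vy ← 0.52·0.463 = 0.241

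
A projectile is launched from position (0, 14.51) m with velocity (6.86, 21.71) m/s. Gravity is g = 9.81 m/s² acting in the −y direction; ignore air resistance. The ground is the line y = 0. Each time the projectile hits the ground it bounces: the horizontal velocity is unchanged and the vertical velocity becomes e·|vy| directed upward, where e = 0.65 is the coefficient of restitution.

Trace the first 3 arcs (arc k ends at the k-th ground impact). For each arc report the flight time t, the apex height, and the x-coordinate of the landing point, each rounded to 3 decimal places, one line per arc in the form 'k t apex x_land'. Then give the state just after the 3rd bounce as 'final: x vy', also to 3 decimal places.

Arc 1: start y=14.510, vy=21.710 → t=5.016, apex=38.533, x_land=34.409, impact vy=-27.496
  bounce: vy ← 0.65·27.496 = 17.872
Arc 2: start y=0.000, vy=17.872 → t=3.644, apex=16.280, x_land=59.404, impact vy=-17.872
  bounce: vy ← 0.65·17.872 = 11.617
Arc 3: start y=0.000, vy=11.617 → t=2.368, apex=6.878, x_land=75.651, impact vy=-11.617
  bounce: vy ← 0.65·11.617 = 7.551

1 5.016 38.533 34.409
2 3.644 16.280 59.404
3 2.368 6.878 75.651
final: 75.651 7.551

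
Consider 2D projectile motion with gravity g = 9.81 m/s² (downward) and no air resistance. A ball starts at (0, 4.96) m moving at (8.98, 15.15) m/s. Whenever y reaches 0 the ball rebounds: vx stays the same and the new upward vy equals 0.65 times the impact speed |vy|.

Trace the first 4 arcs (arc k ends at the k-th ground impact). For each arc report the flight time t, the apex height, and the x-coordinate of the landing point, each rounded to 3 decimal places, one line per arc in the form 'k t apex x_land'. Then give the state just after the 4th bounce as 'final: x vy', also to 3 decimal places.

Arc 1: start y=4.960, vy=15.150 → t=3.387, apex=16.658, x_land=30.417, impact vy=-18.079
  bounce: vy ← 0.65·18.079 = 11.751
Arc 2: start y=0.000, vy=11.751 → t=2.396, apex=7.038, x_land=51.931, impact vy=-11.751
  bounce: vy ← 0.65·11.751 = 7.638
Arc 3: start y=0.000, vy=7.638 → t=1.557, apex=2.974, x_land=65.915, impact vy=-7.638
  bounce: vy ← 0.65·7.638 = 4.965
Arc 4: start y=0.000, vy=4.965 → t=1.012, apex=1.256, x_land=75.005, impact vy=-4.965
  bounce: vy ← 0.65·4.965 = 3.227

1 3.387 16.658 30.417
2 2.396 7.038 51.931
3 1.557 2.974 65.915
4 1.012 1.256 75.005
final: 75.005 3.227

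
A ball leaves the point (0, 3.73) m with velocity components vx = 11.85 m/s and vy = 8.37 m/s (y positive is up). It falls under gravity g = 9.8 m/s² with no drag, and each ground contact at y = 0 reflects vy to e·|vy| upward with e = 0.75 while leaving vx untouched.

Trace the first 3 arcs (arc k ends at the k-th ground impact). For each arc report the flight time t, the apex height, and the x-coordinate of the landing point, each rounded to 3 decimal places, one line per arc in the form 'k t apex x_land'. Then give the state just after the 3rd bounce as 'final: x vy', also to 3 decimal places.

1 2.075 7.304 24.589
2 1.831 4.109 46.291
3 1.374 2.311 62.568
final: 62.568 5.048

Arc 1: start y=3.730, vy=8.370 → t=2.075, apex=7.304, x_land=24.589, impact vy=-11.965
  bounce: vy ← 0.75·11.965 = 8.974
Arc 2: start y=0.000, vy=8.974 → t=1.831, apex=4.109, x_land=46.291, impact vy=-8.974
  bounce: vy ← 0.75·8.974 = 6.730
Arc 3: start y=0.000, vy=6.730 → t=1.374, apex=2.311, x_land=62.568, impact vy=-6.730
  bounce: vy ← 0.75·6.730 = 5.048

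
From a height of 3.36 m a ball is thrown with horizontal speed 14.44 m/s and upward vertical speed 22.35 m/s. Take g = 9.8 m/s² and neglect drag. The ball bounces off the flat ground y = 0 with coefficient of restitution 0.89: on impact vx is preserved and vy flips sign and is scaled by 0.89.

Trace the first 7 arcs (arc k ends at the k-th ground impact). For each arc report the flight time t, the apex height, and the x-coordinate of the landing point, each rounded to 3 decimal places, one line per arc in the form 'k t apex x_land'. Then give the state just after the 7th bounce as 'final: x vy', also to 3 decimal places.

Arc 1: start y=3.360, vy=22.350 → t=4.707, apex=28.846, x_land=67.968, impact vy=-23.778
  bounce: vy ← 0.89·23.778 = 21.162
Arc 2: start y=0.000, vy=21.162 → t=4.319, apex=22.849, x_land=130.331, impact vy=-21.162
  bounce: vy ← 0.89·21.162 = 18.834
Arc 3: start y=0.000, vy=18.834 → t=3.844, apex=18.099, x_land=185.835, impact vy=-18.834
  bounce: vy ← 0.89·18.834 = 16.763
Arc 4: start y=0.000, vy=16.763 → t=3.421, apex=14.336, x_land=235.233, impact vy=-16.763
  bounce: vy ← 0.89·16.763 = 14.919
Arc 5: start y=0.000, vy=14.919 → t=3.045, apex=11.355, x_land=279.197, impact vy=-14.919
  bounce: vy ← 0.89·14.919 = 13.278
Arc 6: start y=0.000, vy=13.278 → t=2.710, apex=8.995, x_land=318.326, impact vy=-13.278
  bounce: vy ← 0.89·13.278 = 11.817
Arc 7: start y=0.000, vy=11.817 → t=2.412, apex=7.125, x_land=353.150, impact vy=-11.817
  bounce: vy ← 0.89·11.817 = 10.517

1 4.707 28.846 67.968
2 4.319 22.849 130.331
3 3.844 18.099 185.835
4 3.421 14.336 235.233
5 3.045 11.355 279.197
6 2.710 8.995 318.326
7 2.412 7.125 353.150
final: 353.150 10.517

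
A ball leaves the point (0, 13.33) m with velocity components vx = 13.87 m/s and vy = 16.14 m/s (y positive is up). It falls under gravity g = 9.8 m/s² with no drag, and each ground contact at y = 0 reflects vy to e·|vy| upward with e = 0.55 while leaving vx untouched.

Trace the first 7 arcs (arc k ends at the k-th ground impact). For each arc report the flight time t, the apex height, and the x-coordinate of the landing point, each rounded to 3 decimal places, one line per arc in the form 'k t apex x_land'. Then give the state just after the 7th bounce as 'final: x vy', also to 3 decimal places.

1 3.978 26.621 55.172
2 2.564 8.053 90.733
3 1.410 2.436 110.292
4 0.776 0.737 121.050
5 0.427 0.223 126.966
6 0.235 0.067 130.220
7 0.129 0.020 132.010
final: 132.010 0.348

Arc 1: start y=13.330, vy=16.140 → t=3.978, apex=26.621, x_land=55.172, impact vy=-22.842
  bounce: vy ← 0.55·22.842 = 12.563
Arc 2: start y=0.000, vy=12.563 → t=2.564, apex=8.053, x_land=90.733, impact vy=-12.563
  bounce: vy ← 0.55·12.563 = 6.910
Arc 3: start y=0.000, vy=6.910 → t=1.410, apex=2.436, x_land=110.292, impact vy=-6.910
  bounce: vy ← 0.55·6.910 = 3.800
Arc 4: start y=0.000, vy=3.800 → t=0.776, apex=0.737, x_land=121.050, impact vy=-3.800
  bounce: vy ← 0.55·3.800 = 2.090
Arc 5: start y=0.000, vy=2.090 → t=0.427, apex=0.223, x_land=126.966, impact vy=-2.090
  bounce: vy ← 0.55·2.090 = 1.150
Arc 6: start y=0.000, vy=1.150 → t=0.235, apex=0.067, x_land=130.220, impact vy=-1.150
  bounce: vy ← 0.55·1.150 = 0.632
Arc 7: start y=0.000, vy=0.632 → t=0.129, apex=0.020, x_land=132.010, impact vy=-0.632
  bounce: vy ← 0.55·0.632 = 0.348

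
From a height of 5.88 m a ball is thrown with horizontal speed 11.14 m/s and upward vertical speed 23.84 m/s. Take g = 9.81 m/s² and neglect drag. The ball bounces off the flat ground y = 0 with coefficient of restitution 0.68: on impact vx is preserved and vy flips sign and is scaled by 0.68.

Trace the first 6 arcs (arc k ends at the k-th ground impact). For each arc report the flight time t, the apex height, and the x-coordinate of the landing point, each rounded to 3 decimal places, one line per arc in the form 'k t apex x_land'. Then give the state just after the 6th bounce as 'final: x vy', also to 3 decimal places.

1 5.096 34.848 56.765
2 3.625 16.114 97.147
3 2.465 7.451 124.607
4 1.676 3.445 143.280
5 1.140 1.593 155.978
6 0.775 0.737 164.612
final: 164.612 2.585

Arc 1: start y=5.880, vy=23.840 → t=5.096, apex=34.848, x_land=56.765, impact vy=-26.148
  bounce: vy ← 0.68·26.148 = 17.781
Arc 2: start y=0.000, vy=17.781 → t=3.625, apex=16.114, x_land=97.147, impact vy=-17.781
  bounce: vy ← 0.68·17.781 = 12.091
Arc 3: start y=0.000, vy=12.091 → t=2.465, apex=7.451, x_land=124.607, impact vy=-12.091
  bounce: vy ← 0.68·12.091 = 8.222
Arc 4: start y=0.000, vy=8.222 → t=1.676, apex=3.445, x_land=143.280, impact vy=-8.222
  bounce: vy ← 0.68·8.222 = 5.591
Arc 5: start y=0.000, vy=5.591 → t=1.140, apex=1.593, x_land=155.978, impact vy=-5.591
  bounce: vy ← 0.68·5.591 = 3.802
Arc 6: start y=0.000, vy=3.802 → t=0.775, apex=0.737, x_land=164.612, impact vy=-3.802
  bounce: vy ← 0.68·3.802 = 2.585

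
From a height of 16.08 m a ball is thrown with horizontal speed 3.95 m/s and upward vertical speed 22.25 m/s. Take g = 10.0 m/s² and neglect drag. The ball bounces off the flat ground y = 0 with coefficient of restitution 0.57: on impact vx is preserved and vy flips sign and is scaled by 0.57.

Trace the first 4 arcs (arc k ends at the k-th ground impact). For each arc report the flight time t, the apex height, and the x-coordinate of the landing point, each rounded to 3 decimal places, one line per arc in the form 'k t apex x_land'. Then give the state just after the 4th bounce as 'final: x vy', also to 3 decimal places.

1 5.083 40.833 20.077
2 3.258 13.267 32.945
3 1.857 4.310 40.280
4 1.058 1.400 44.461
final: 44.461 3.017

Arc 1: start y=16.080, vy=22.250 → t=5.083, apex=40.833, x_land=20.077, impact vy=-28.577
  bounce: vy ← 0.57·28.577 = 16.289
Arc 2: start y=0.000, vy=16.289 → t=3.258, apex=13.267, x_land=32.945, impact vy=-16.289
  bounce: vy ← 0.57·16.289 = 9.285
Arc 3: start y=0.000, vy=9.285 → t=1.857, apex=4.310, x_land=40.280, impact vy=-9.285
  bounce: vy ← 0.57·9.285 = 5.292
Arc 4: start y=0.000, vy=5.292 → t=1.058, apex=1.400, x_land=44.461, impact vy=-5.292
  bounce: vy ← 0.57·5.292 = 3.017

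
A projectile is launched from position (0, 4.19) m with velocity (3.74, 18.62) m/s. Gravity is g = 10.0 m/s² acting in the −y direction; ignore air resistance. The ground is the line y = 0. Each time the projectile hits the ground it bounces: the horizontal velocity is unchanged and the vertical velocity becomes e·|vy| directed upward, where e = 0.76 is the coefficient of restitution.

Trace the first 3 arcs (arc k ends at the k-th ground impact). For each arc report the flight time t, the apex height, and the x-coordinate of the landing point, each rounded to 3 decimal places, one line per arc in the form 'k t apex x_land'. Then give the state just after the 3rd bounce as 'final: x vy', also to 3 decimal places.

Arc 1: start y=4.190, vy=18.620 → t=3.937, apex=21.525, x_land=14.724, impact vy=-20.749
  bounce: vy ← 0.76·20.749 = 15.769
Arc 2: start y=0.000, vy=15.769 → t=3.154, apex=12.433, x_land=26.519, impact vy=-15.769
  bounce: vy ← 0.76·15.769 = 11.984
Arc 3: start y=0.000, vy=11.984 → t=2.397, apex=7.181, x_land=35.483, impact vy=-11.984
  bounce: vy ← 0.76·11.984 = 9.108

1 3.937 21.525 14.724
2 3.154 12.433 26.519
3 2.397 7.181 35.483
final: 35.483 9.108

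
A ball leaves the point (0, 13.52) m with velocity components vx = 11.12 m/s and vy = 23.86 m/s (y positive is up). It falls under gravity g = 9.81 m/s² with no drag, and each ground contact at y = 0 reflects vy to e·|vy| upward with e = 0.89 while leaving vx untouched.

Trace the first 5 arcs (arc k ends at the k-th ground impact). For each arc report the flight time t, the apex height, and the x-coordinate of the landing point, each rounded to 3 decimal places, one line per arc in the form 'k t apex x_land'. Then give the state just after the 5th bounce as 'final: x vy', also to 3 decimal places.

1 5.377 42.536 59.793
2 5.242 33.693 118.082
3 4.665 26.688 169.959
4 4.152 21.140 216.129
5 3.695 16.745 257.221
final: 257.221 16.132

Arc 1: start y=13.520, vy=23.860 → t=5.377, apex=42.536, x_land=59.793, impact vy=-28.889
  bounce: vy ← 0.89·28.889 = 25.711
Arc 2: start y=0.000, vy=25.711 → t=5.242, apex=33.693, x_land=118.082, impact vy=-25.711
  bounce: vy ← 0.89·25.711 = 22.883
Arc 3: start y=0.000, vy=22.883 → t=4.665, apex=26.688, x_land=169.959, impact vy=-22.883
  bounce: vy ← 0.89·22.883 = 20.366
Arc 4: start y=0.000, vy=20.366 → t=4.152, apex=21.140, x_land=216.129, impact vy=-20.366
  bounce: vy ← 0.89·20.366 = 18.125
Arc 5: start y=0.000, vy=18.125 → t=3.695, apex=16.745, x_land=257.221, impact vy=-18.125
  bounce: vy ← 0.89·18.125 = 16.132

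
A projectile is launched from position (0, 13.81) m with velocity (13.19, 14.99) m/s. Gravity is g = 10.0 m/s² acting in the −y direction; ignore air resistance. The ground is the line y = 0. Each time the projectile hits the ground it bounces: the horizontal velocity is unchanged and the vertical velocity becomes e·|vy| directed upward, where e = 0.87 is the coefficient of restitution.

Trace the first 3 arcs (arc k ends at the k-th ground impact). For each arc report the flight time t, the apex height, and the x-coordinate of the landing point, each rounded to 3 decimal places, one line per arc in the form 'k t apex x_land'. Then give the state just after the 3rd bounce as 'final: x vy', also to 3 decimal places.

1 3.737 25.045 49.292
2 3.894 18.957 100.657
3 3.388 14.348 145.345
final: 145.345 14.738

Arc 1: start y=13.810, vy=14.990 → t=3.737, apex=25.045, x_land=49.292, impact vy=-22.381
  bounce: vy ← 0.87·22.381 = 19.471
Arc 2: start y=0.000, vy=19.471 → t=3.894, apex=18.957, x_land=100.657, impact vy=-19.471
  bounce: vy ← 0.87·19.471 = 16.940
Arc 3: start y=0.000, vy=16.940 → t=3.388, apex=14.348, x_land=145.345, impact vy=-16.940
  bounce: vy ← 0.87·16.940 = 14.738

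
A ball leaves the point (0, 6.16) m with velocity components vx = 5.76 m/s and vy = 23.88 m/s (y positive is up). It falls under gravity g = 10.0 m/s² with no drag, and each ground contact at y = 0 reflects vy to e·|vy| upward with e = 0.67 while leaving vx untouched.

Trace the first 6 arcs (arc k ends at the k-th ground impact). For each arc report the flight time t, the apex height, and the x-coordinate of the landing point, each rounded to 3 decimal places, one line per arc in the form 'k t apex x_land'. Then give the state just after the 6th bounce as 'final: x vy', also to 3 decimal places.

Arc 1: start y=6.160, vy=23.880 → t=5.021, apex=34.673, x_land=28.923, impact vy=-26.334
  bounce: vy ← 0.67·26.334 = 17.643
Arc 2: start y=0.000, vy=17.643 → t=3.529, apex=15.565, x_land=49.248, impact vy=-17.643
  bounce: vy ← 0.67·17.643 = 11.821
Arc 3: start y=0.000, vy=11.821 → t=2.364, apex=6.987, x_land=62.866, impact vy=-11.821
  bounce: vy ← 0.67·11.821 = 7.920
Arc 4: start y=0.000, vy=7.920 → t=1.584, apex=3.136, x_land=71.990, impact vy=-7.920
  bounce: vy ← 0.67·7.920 = 5.306
Arc 5: start y=0.000, vy=5.306 → t=1.061, apex=1.408, x_land=78.103, impact vy=-5.306
  bounce: vy ← 0.67·5.306 = 3.555
Arc 6: start y=0.000, vy=3.555 → t=0.711, apex=0.632, x_land=82.199, impact vy=-3.555
  bounce: vy ← 0.67·3.555 = 2.382

1 5.021 34.673 28.923
2 3.529 15.565 49.248
3 2.364 6.987 62.866
4 1.584 3.136 71.990
5 1.061 1.408 78.103
6 0.711 0.632 82.199
final: 82.199 2.382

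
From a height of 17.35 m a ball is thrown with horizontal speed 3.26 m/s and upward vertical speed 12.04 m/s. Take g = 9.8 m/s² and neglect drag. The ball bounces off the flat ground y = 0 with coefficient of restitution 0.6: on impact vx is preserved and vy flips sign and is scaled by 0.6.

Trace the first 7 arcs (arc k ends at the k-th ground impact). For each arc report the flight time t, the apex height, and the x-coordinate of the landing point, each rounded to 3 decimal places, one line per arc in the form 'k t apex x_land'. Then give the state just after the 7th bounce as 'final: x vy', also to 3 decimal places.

Arc 1: start y=17.350, vy=12.040 → t=3.476, apex=24.746, x_land=11.331, impact vy=-22.023
  bounce: vy ← 0.6·22.023 = 13.214
Arc 2: start y=0.000, vy=13.214 → t=2.697, apex=8.909, x_land=20.123, impact vy=-13.214
  bounce: vy ← 0.6·13.214 = 7.928
Arc 3: start y=0.000, vy=7.928 → t=1.618, apex=3.207, x_land=25.397, impact vy=-7.928
  bounce: vy ← 0.6·7.928 = 4.757
Arc 4: start y=0.000, vy=4.757 → t=0.971, apex=1.155, x_land=28.562, impact vy=-4.757
  bounce: vy ← 0.6·4.757 = 2.854
Arc 5: start y=0.000, vy=2.854 → t=0.582, apex=0.416, x_land=30.461, impact vy=-2.854
  bounce: vy ← 0.6·2.854 = 1.713
Arc 6: start y=0.000, vy=1.713 → t=0.349, apex=0.150, x_land=31.600, impact vy=-1.713
  bounce: vy ← 0.6·1.713 = 1.028
Arc 7: start y=0.000, vy=1.028 → t=0.210, apex=0.054, x_land=32.284, impact vy=-1.028
  bounce: vy ← 0.6·1.028 = 0.617

1 3.476 24.746 11.331
2 2.697 8.909 20.123
3 1.618 3.207 25.397
4 0.971 1.155 28.562
5 0.582 0.416 30.461
6 0.349 0.150 31.600
7 0.210 0.054 32.284
final: 32.284 0.617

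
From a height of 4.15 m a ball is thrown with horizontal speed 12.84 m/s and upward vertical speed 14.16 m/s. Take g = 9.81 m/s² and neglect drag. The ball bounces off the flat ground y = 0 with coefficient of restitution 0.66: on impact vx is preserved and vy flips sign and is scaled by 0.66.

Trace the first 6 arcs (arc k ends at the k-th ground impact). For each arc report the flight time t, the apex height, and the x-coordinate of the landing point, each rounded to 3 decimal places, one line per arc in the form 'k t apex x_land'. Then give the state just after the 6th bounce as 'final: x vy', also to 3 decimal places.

1 3.155 14.369 40.510
2 2.259 6.259 69.520
3 1.491 2.727 88.666
4 0.984 1.188 101.303
5 0.650 0.517 109.643
6 0.429 0.225 115.147
final: 115.147 1.388

Arc 1: start y=4.150, vy=14.160 → t=3.155, apex=14.369, x_land=40.510, impact vy=-16.791
  bounce: vy ← 0.66·16.791 = 11.082
Arc 2: start y=0.000, vy=11.082 → t=2.259, apex=6.259, x_land=69.520, impact vy=-11.082
  bounce: vy ← 0.66·11.082 = 7.314
Arc 3: start y=0.000, vy=7.314 → t=1.491, apex=2.727, x_land=88.666, impact vy=-7.314
  bounce: vy ← 0.66·7.314 = 4.827
Arc 4: start y=0.000, vy=4.827 → t=0.984, apex=1.188, x_land=101.303, impact vy=-4.827
  bounce: vy ← 0.66·4.827 = 3.186
Arc 5: start y=0.000, vy=3.186 → t=0.650, apex=0.517, x_land=109.643, impact vy=-3.186
  bounce: vy ← 0.66·3.186 = 2.103
Arc 6: start y=0.000, vy=2.103 → t=0.429, apex=0.225, x_land=115.147, impact vy=-2.103
  bounce: vy ← 0.66·2.103 = 1.388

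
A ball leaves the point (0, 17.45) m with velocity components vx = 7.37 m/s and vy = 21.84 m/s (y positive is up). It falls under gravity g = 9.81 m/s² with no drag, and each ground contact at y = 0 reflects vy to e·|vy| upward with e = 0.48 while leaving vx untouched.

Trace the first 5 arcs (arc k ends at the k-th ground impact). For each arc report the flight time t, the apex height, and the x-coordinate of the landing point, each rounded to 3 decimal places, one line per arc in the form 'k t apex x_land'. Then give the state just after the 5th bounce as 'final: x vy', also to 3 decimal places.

1 5.144 41.761 37.913
2 2.801 9.622 58.557
3 1.345 2.217 68.467
4 0.645 0.511 73.223
5 0.310 0.118 75.506
final: 75.506 0.729

Arc 1: start y=17.450, vy=21.840 → t=5.144, apex=41.761, x_land=37.913, impact vy=-28.624
  bounce: vy ← 0.48·28.624 = 13.740
Arc 2: start y=0.000, vy=13.740 → t=2.801, apex=9.622, x_land=58.557, impact vy=-13.740
  bounce: vy ← 0.48·13.740 = 6.595
Arc 3: start y=0.000, vy=6.595 → t=1.345, apex=2.217, x_land=68.467, impact vy=-6.595
  bounce: vy ← 0.48·6.595 = 3.166
Arc 4: start y=0.000, vy=3.166 → t=0.645, apex=0.511, x_land=73.223, impact vy=-3.166
  bounce: vy ← 0.48·3.166 = 1.520
Arc 5: start y=0.000, vy=1.520 → t=0.310, apex=0.118, x_land=75.506, impact vy=-1.520
  bounce: vy ← 0.48·1.520 = 0.729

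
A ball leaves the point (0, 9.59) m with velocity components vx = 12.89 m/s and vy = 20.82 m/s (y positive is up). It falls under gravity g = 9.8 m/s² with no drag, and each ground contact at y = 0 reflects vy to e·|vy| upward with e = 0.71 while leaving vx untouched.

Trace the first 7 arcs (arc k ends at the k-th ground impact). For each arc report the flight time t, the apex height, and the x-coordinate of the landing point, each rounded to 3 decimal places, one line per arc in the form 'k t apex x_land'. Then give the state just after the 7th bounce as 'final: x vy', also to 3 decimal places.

1 4.668 31.706 60.173
2 3.612 15.983 106.734
3 2.565 8.057 139.791
4 1.821 4.062 163.262
5 1.293 2.047 179.926
6 0.918 1.032 191.758
7 0.652 0.520 200.159
final: 200.159 2.267

Arc 1: start y=9.590, vy=20.820 → t=4.668, apex=31.706, x_land=60.173, impact vy=-24.929
  bounce: vy ← 0.71·24.929 = 17.699
Arc 2: start y=0.000, vy=17.699 → t=3.612, apex=15.983, x_land=106.734, impact vy=-17.699
  bounce: vy ← 0.71·17.699 = 12.567
Arc 3: start y=0.000, vy=12.567 → t=2.565, apex=8.057, x_land=139.791, impact vy=-12.567
  bounce: vy ← 0.71·12.567 = 8.922
Arc 4: start y=0.000, vy=8.922 → t=1.821, apex=4.062, x_land=163.262, impact vy=-8.922
  bounce: vy ← 0.71·8.922 = 6.335
Arc 5: start y=0.000, vy=6.335 → t=1.293, apex=2.047, x_land=179.926, impact vy=-6.335
  bounce: vy ← 0.71·6.335 = 4.498
Arc 6: start y=0.000, vy=4.498 → t=0.918, apex=1.032, x_land=191.758, impact vy=-4.498
  bounce: vy ← 0.71·4.498 = 3.193
Arc 7: start y=0.000, vy=3.193 → t=0.652, apex=0.520, x_land=200.159, impact vy=-3.193
  bounce: vy ← 0.71·3.193 = 2.267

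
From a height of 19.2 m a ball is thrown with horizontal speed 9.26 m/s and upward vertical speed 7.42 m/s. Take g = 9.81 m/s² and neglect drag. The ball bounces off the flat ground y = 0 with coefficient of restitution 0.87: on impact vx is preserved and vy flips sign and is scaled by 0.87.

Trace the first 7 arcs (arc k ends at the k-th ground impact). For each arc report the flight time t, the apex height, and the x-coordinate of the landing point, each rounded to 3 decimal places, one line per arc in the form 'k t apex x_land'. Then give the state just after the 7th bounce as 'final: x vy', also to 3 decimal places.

Arc 1: start y=19.200, vy=7.420 → t=2.875, apex=22.006, x_land=26.618, impact vy=-20.779
  bounce: vy ← 0.87·20.779 = 18.078
Arc 2: start y=0.000, vy=18.078 → t=3.686, apex=16.656, x_land=60.746, impact vy=-18.078
  bounce: vy ← 0.87·18.078 = 15.728
Arc 3: start y=0.000, vy=15.728 → t=3.206, apex=12.607, x_land=90.437, impact vy=-15.728
  bounce: vy ← 0.87·15.728 = 13.683
Arc 4: start y=0.000, vy=13.683 → t=2.790, apex=9.542, x_land=116.269, impact vy=-13.683
  bounce: vy ← 0.87·13.683 = 11.904
Arc 5: start y=0.000, vy=11.904 → t=2.427, apex=7.223, x_land=138.743, impact vy=-11.904
  bounce: vy ← 0.87·11.904 = 10.357
Arc 6: start y=0.000, vy=10.357 → t=2.111, apex=5.467, x_land=158.294, impact vy=-10.357
  bounce: vy ← 0.87·10.357 = 9.010
Arc 7: start y=0.000, vy=9.010 → t=1.837, apex=4.138, x_land=175.305, impact vy=-9.010
  bounce: vy ← 0.87·9.010 = 7.839

1 2.875 22.006 26.618
2 3.686 16.656 60.746
3 3.206 12.607 90.437
4 2.790 9.542 116.269
5 2.427 7.223 138.743
6 2.111 5.467 158.294
7 1.837 4.138 175.305
final: 175.305 7.839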